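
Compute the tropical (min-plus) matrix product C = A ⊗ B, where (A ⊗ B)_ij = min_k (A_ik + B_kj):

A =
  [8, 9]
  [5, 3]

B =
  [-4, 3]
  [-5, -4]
A ⊗ B =
  [4, 5]
  [-2, -1]

Apply the min-plus product entry-by-entry:
  C[0][0] = min over k of (A[0][0] + B[0][0] = 8 + -4 = 4, A[0][1] + B[1][0] = 9 + -5 = 4) = 4 (attained at k = 0)
  C[0][1] = min over k of (A[0][0] + B[0][1] = 8 + 3 = 11, A[0][1] + B[1][1] = 9 + -4 = 5) = 5 (attained at k = 1)
  C[1][0] = min over k of (A[1][0] + B[0][0] = 5 + -4 = 1, A[1][1] + B[1][0] = 3 + -5 = -2) = -2 (attained at k = 1)
  C[1][1] = min over k of (A[1][0] + B[0][1] = 5 + 3 = 8, A[1][1] + B[1][1] = 3 + -4 = -1) = -1 (attained at k = 1)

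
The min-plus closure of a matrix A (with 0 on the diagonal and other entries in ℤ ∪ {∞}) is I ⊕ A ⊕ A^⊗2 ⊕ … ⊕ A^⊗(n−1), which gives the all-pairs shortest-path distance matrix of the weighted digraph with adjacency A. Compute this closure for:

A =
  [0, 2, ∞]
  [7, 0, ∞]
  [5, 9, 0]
Closure =
  [0, 2, ∞]
  [7, 0, ∞]
  [5, 7, 0]

This is the Floyd-Warshall all-pairs shortest-path computation. For each intermediate vertex k = 0, 1, …, 2, update dist[i][j] ← min(dist[i][j], dist[i][k] + dist[k][j]). The final matrix gives, for each (i, j), the minimum total weight of any directed path from i to j (possibly empty when i = j).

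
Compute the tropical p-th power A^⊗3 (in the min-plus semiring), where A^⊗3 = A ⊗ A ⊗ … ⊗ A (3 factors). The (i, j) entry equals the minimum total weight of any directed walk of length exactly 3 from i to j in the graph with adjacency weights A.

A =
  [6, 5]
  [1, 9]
A^⊗3 =
  [12, 11]
  [7, 12]

Each entry (A^⊗3)_ij equals the minimum over all length-3 walks i = v_0 → v_1 → … → v_3 = j of Σ_t A[v_t][v_{t+1}]. For example, for (i, j) = (0, 1) we minimise over 4 possible intermediate vertex sequences; the minimum is 11, attained along the walk 0 → 1 → 0 → 1.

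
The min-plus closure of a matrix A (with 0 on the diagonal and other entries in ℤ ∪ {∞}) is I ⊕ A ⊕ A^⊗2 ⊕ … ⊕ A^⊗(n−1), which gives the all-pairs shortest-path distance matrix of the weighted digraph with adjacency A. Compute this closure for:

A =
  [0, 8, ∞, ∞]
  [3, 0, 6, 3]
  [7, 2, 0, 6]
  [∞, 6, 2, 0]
Closure =
  [0, 8, 13, 11]
  [3, 0, 5, 3]
  [5, 2, 0, 5]
  [7, 4, 2, 0]

This is the Floyd-Warshall all-pairs shortest-path computation. For each intermediate vertex k = 0, 1, …, 3, update dist[i][j] ← min(dist[i][j], dist[i][k] + dist[k][j]). The final matrix gives, for each (i, j), the minimum total weight of any directed path from i to j (possibly empty when i = j).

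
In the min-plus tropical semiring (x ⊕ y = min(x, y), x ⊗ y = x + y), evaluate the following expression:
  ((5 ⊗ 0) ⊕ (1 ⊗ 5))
((5 ⊗ 0) ⊕ (1 ⊗ 5)) = 5

Expand innermost to outermost. Recall ⊕ takes the minimum of its arguments and ⊗ takes their sum. Working out the expression ((5 ⊗ 0) ⊕ (1 ⊗ 5)) gives 5.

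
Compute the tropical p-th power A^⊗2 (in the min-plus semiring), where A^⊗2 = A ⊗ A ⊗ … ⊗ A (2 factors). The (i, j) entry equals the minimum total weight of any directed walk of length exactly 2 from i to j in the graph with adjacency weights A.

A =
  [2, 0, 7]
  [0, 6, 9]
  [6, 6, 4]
A^⊗2 =
  [0, 2, 9]
  [2, 0, 7]
  [6, 6, 8]

Each entry (A^⊗2)_ij equals the minimum over all length-2 walks i = v_0 → v_1 → … → v_2 = j of Σ_t A[v_t][v_{t+1}]. For example, for (i, j) = (0, 2) we minimise over 3 possible intermediate vertex sequences; the minimum is 9, attained along the walk 0 → 0 → 2.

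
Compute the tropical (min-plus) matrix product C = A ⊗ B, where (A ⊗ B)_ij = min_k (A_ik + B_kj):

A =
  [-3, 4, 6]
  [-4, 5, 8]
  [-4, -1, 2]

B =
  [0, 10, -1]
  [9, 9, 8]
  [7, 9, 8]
A ⊗ B =
  [-3, 7, -4]
  [-4, 6, -5]
  [-4, 6, -5]

Apply the min-plus product entry-by-entry:
  C[0][0] = min over k of (A[0][0] + B[0][0] = -3 + 0 = -3, A[0][1] + B[1][0] = 4 + 9 = 13, A[0][2] + B[2][0] = 6 + 7 = 13) = -3 (attained at k = 0)
  C[0][1] = min over k of (A[0][0] + B[0][1] = -3 + 10 = 7, A[0][1] + B[1][1] = 4 + 9 = 13, A[0][2] + B[2][1] = 6 + 9 = 15) = 7 (attained at k = 0)
  C[0][2] = min over k of (A[0][0] + B[0][2] = -3 + -1 = -4, A[0][1] + B[1][2] = 4 + 8 = 12, A[0][2] + B[2][2] = 6 + 8 = 14) = -4 (attained at k = 0)
  C[1][0] = min over k of (A[1][0] + B[0][0] = -4 + 0 = -4, A[1][1] + B[1][0] = 5 + 9 = 14, A[1][2] + B[2][0] = 8 + 7 = 15) = -4 (attained at k = 0)
  C[1][1] = min over k of (A[1][0] + B[0][1] = -4 + 10 = 6, A[1][1] + B[1][1] = 5 + 9 = 14, A[1][2] + B[2][1] = 8 + 9 = 17) = 6 (attained at k = 0)
  C[1][2] = min over k of (A[1][0] + B[0][2] = -4 + -1 = -5, A[1][1] + B[1][2] = 5 + 8 = 13, A[1][2] + B[2][2] = 8 + 8 = 16) = -5 (attained at k = 0)
  C[2][0] = min over k of (A[2][0] + B[0][0] = -4 + 0 = -4, A[2][1] + B[1][0] = -1 + 9 = 8, A[2][2] + B[2][0] = 2 + 7 = 9) = -4 (attained at k = 0)
  C[2][1] = min over k of (A[2][0] + B[0][1] = -4 + 10 = 6, A[2][1] + B[1][1] = -1 + 9 = 8, A[2][2] + B[2][1] = 2 + 9 = 11) = 6 (attained at k = 0)
  C[2][2] = min over k of (A[2][0] + B[0][2] = -4 + -1 = -5, A[2][1] + B[1][2] = -1 + 8 = 7, A[2][2] + B[2][2] = 2 + 8 = 10) = -5 (attained at k = 0)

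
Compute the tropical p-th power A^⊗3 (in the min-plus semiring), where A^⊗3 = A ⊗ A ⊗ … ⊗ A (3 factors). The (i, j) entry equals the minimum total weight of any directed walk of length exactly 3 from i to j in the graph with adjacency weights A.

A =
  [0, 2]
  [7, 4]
A^⊗3 =
  [0, 2]
  [7, 9]

Each entry (A^⊗3)_ij equals the minimum over all length-3 walks i = v_0 → v_1 → … → v_3 = j of Σ_t A[v_t][v_{t+1}]. For example, for (i, j) = (0, 1) we minimise over 4 possible intermediate vertex sequences; the minimum is 2, attained along the walk 0 → 0 → 0 → 1.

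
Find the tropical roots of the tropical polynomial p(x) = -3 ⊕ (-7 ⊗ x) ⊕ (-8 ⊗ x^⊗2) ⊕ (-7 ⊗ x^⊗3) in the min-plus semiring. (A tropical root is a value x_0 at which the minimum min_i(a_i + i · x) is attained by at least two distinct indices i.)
Roots: {-1, 1, 4}

Each tropical root is a break point of the lower envelope of the lines y = a_i + i · x (there are 4 lines, with slopes 0, 1, ..., 3). Only the lines that attain the minimum somewhere contribute to roots; other lines are dominated. Here the surviving (envelope) indices are i = 3, i = 2, i = 1, i = 0.
Intersections between consecutive envelope lines give the roots: for adjacent envelope indices i < j the intersection is x = (a_i − a_j) / (j − i). Reading off the sorted break points: {-1, 1, 4}.
Verification: at each break x_0, at least two indices attain the minimum of min_i(a_i + i · x_0).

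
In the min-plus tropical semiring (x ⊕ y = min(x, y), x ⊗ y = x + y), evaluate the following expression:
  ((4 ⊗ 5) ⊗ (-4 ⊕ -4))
((4 ⊗ 5) ⊗ (-4 ⊕ -4)) = 5

Expand innermost to outermost. Recall ⊕ takes the minimum of its arguments and ⊗ takes their sum. Working out the expression ((4 ⊗ 5) ⊗ (-4 ⊕ -4)) gives 5.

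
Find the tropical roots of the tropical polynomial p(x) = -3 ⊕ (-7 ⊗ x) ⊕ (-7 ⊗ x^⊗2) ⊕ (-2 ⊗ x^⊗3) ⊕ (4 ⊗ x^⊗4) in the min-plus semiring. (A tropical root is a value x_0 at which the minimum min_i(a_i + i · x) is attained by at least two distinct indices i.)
Roots: {-6, -5, 0, 4}

Each tropical root is a break point of the lower envelope of the lines y = a_i + i · x (there are 5 lines, with slopes 0, 1, ..., 4). Only the lines that attain the minimum somewhere contribute to roots; other lines are dominated. Here the surviving (envelope) indices are i = 4, i = 3, i = 2, i = 1, i = 0.
Intersections between consecutive envelope lines give the roots: for adjacent envelope indices i < j the intersection is x = (a_i − a_j) / (j − i). Reading off the sorted break points: {-6, -5, 0, 4}.
Verification: at each break x_0, at least two indices attain the minimum of min_i(a_i + i · x_0).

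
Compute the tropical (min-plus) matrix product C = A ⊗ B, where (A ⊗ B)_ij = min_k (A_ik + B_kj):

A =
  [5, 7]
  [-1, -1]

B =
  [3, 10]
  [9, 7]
A ⊗ B =
  [8, 14]
  [2, 6]

Apply the min-plus product entry-by-entry:
  C[0][0] = min over k of (A[0][0] + B[0][0] = 5 + 3 = 8, A[0][1] + B[1][0] = 7 + 9 = 16) = 8 (attained at k = 0)
  C[0][1] = min over k of (A[0][0] + B[0][1] = 5 + 10 = 15, A[0][1] + B[1][1] = 7 + 7 = 14) = 14 (attained at k = 1)
  C[1][0] = min over k of (A[1][0] + B[0][0] = -1 + 3 = 2, A[1][1] + B[1][0] = -1 + 9 = 8) = 2 (attained at k = 0)
  C[1][1] = min over k of (A[1][0] + B[0][1] = -1 + 10 = 9, A[1][1] + B[1][1] = -1 + 7 = 6) = 6 (attained at k = 1)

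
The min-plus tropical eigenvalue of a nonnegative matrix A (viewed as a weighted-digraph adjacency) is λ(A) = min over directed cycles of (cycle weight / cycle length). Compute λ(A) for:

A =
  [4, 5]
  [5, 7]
λ(A) = 4

Enumerate directed cycles and compute their means (weight / length). Sample:
  cycle 0 → 0: weight = 4, length = 1, mean = 4/1 ≈ 4.000
  cycle 1 → 1: weight = 7, length = 1, mean = 7/1 ≈ 7.000
  cycle 0 → 1 → 0: weight = 10, length = 2, mean = 10/2 ≈ 5.000
  cycle 1 → 0 → 1: weight = 10, length = 2, mean = 10/2 ≈ 5.000
Minimum mean = 4.000, attained e.g. along the cycle 0 → 0 with weight 4 and length 1. So λ(A) = 4/1 = 4.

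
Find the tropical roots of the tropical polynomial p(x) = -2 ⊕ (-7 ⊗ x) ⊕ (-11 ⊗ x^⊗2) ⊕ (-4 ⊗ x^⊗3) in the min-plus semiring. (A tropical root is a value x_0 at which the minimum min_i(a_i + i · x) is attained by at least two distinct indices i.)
Roots: {-7, 4, 5}

Each tropical root is a break point of the lower envelope of the lines y = a_i + i · x (there are 4 lines, with slopes 0, 1, ..., 3). Only the lines that attain the minimum somewhere contribute to roots; other lines are dominated. Here the surviving (envelope) indices are i = 3, i = 2, i = 1, i = 0.
Intersections between consecutive envelope lines give the roots: for adjacent envelope indices i < j the intersection is x = (a_i − a_j) / (j − i). Reading off the sorted break points: {-7, 4, 5}.
Verification: at each break x_0, at least two indices attain the minimum of min_i(a_i + i · x_0).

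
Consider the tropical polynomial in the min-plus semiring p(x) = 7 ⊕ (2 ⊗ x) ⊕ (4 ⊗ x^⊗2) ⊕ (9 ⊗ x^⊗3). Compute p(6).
p(6) = 7

A tropical monomial a ⊗ x^⊗i evaluates to a + i · x. Evaluating each term at x = 6:
  Term 0 contributes 7 + 0 · 6 = 7
  Term 1 contributes 2 + 1 · 6 = 8
  Term 2 contributes 4 + 2 · 6 = 16
  Term 3 contributes 9 + 3 · 6 = 27
p(6) = ⊕ of these = min[7, 8, 16, 27] = 7.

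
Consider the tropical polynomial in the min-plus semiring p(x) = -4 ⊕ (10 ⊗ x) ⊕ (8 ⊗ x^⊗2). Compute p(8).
p(8) = -4

A tropical monomial a ⊗ x^⊗i evaluates to a + i · x. Evaluating each term at x = 8:
  Term 0 contributes -4 + 0 · 8 = -4
  Term 1 contributes 10 + 1 · 8 = 18
  Term 2 contributes 8 + 2 · 8 = 24
p(8) = ⊕ of these = min[-4, 18, 24] = -4.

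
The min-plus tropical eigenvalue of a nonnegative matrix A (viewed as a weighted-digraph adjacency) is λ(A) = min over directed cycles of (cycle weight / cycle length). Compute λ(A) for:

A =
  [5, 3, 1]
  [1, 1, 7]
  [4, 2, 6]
λ(A) = 1

Enumerate directed cycles and compute their means (weight / length). Sample:
  cycle 0 → 0: weight = 5, length = 1, mean = 5/1 ≈ 5.000
  cycle 1 → 1: weight = 1, length = 1, mean = 1/1 ≈ 1.000
  cycle 2 → 2: weight = 6, length = 1, mean = 6/1 ≈ 6.000
  cycle 0 → 1 → 0: weight = 4, length = 2, mean = 4/2 ≈ 2.000
  cycle 0 → 2 → 0: weight = 5, length = 2, mean = 5/2 ≈ 2.500
  cycle 1 → 0 → 1: weight = 4, length = 2, mean = 4/2 ≈ 2.000
Minimum mean = 1.000, attained e.g. along the cycle 1 → 1 with weight 1 and length 1. So λ(A) = 1/1 = 1.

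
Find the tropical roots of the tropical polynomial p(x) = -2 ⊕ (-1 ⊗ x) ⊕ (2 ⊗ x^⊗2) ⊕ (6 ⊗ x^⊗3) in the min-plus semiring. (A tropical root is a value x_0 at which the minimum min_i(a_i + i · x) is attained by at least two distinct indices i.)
Roots: {-4, -3, -1}

Each tropical root is a break point of the lower envelope of the lines y = a_i + i · x (there are 4 lines, with slopes 0, 1, ..., 3). Only the lines that attain the minimum somewhere contribute to roots; other lines are dominated. Here the surviving (envelope) indices are i = 3, i = 2, i = 1, i = 0.
Intersections between consecutive envelope lines give the roots: for adjacent envelope indices i < j the intersection is x = (a_i − a_j) / (j − i). Reading off the sorted break points: {-4, -3, -1}.
Verification: at each break x_0, at least two indices attain the minimum of min_i(a_i + i · x_0).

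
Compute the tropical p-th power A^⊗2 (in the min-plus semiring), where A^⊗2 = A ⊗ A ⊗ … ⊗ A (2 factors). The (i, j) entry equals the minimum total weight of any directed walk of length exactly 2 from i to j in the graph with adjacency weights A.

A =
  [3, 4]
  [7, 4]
A^⊗2 =
  [6, 7]
  [10, 8]

Each entry (A^⊗2)_ij equals the minimum over all length-2 walks i = v_0 → v_1 → … → v_2 = j of Σ_t A[v_t][v_{t+1}]. For example, for (i, j) = (0, 1) we minimise over 2 possible intermediate vertex sequences; the minimum is 7, attained along the walk 0 → 0 → 1.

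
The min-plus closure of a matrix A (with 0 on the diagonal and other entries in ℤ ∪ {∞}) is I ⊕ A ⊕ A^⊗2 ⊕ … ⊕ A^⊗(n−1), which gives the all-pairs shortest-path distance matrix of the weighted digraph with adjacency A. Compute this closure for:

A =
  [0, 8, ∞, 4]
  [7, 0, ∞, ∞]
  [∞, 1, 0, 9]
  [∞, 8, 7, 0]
Closure =
  [0, 8, 11, 4]
  [7, 0, 18, 11]
  [8, 1, 0, 9]
  [15, 8, 7, 0]

This is the Floyd-Warshall all-pairs shortest-path computation. For each intermediate vertex k = 0, 1, …, 3, update dist[i][j] ← min(dist[i][j], dist[i][k] + dist[k][j]). The final matrix gives, for each (i, j), the minimum total weight of any directed path from i to j (possibly empty when i = j).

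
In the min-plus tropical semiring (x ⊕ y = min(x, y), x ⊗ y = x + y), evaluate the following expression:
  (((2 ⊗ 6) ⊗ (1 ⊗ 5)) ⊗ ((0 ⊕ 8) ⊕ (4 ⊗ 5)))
(((2 ⊗ 6) ⊗ (1 ⊗ 5)) ⊗ ((0 ⊕ 8) ⊕ (4 ⊗ 5))) = 14

Expand innermost to outermost. Recall ⊕ takes the minimum of its arguments and ⊗ takes their sum. Working out the expression (((2 ⊗ 6) ⊗ (1 ⊗ 5)) ⊗ ((0 ⊕ 8) ⊕ (4 ⊗ 5))) gives 14.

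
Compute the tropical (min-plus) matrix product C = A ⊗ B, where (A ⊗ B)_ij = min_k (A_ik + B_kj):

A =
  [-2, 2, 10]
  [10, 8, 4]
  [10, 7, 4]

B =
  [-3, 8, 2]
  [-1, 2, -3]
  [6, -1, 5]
A ⊗ B =
  [-5, 4, -1]
  [7, 3, 5]
  [6, 3, 4]

Apply the min-plus product entry-by-entry:
  C[0][0] = min over k of (A[0][0] + B[0][0] = -2 + -3 = -5, A[0][1] + B[1][0] = 2 + -1 = 1, A[0][2] + B[2][0] = 10 + 6 = 16) = -5 (attained at k = 0)
  C[0][1] = min over k of (A[0][0] + B[0][1] = -2 + 8 = 6, A[0][1] + B[1][1] = 2 + 2 = 4, A[0][2] + B[2][1] = 10 + -1 = 9) = 4 (attained at k = 1)
  C[0][2] = min over k of (A[0][0] + B[0][2] = -2 + 2 = 0, A[0][1] + B[1][2] = 2 + -3 = -1, A[0][2] + B[2][2] = 10 + 5 = 15) = -1 (attained at k = 1)
  C[1][0] = min over k of (A[1][0] + B[0][0] = 10 + -3 = 7, A[1][1] + B[1][0] = 8 + -1 = 7, A[1][2] + B[2][0] = 4 + 6 = 10) = 7 (attained at k = 0)
  C[1][1] = min over k of (A[1][0] + B[0][1] = 10 + 8 = 18, A[1][1] + B[1][1] = 8 + 2 = 10, A[1][2] + B[2][1] = 4 + -1 = 3) = 3 (attained at k = 2)
  C[1][2] = min over k of (A[1][0] + B[0][2] = 10 + 2 = 12, A[1][1] + B[1][2] = 8 + -3 = 5, A[1][2] + B[2][2] = 4 + 5 = 9) = 5 (attained at k = 1)
  C[2][0] = min over k of (A[2][0] + B[0][0] = 10 + -3 = 7, A[2][1] + B[1][0] = 7 + -1 = 6, A[2][2] + B[2][0] = 4 + 6 = 10) = 6 (attained at k = 1)
  C[2][1] = min over k of (A[2][0] + B[0][1] = 10 + 8 = 18, A[2][1] + B[1][1] = 7 + 2 = 9, A[2][2] + B[2][1] = 4 + -1 = 3) = 3 (attained at k = 2)
  C[2][2] = min over k of (A[2][0] + B[0][2] = 10 + 2 = 12, A[2][1] + B[1][2] = 7 + -3 = 4, A[2][2] + B[2][2] = 4 + 5 = 9) = 4 (attained at k = 1)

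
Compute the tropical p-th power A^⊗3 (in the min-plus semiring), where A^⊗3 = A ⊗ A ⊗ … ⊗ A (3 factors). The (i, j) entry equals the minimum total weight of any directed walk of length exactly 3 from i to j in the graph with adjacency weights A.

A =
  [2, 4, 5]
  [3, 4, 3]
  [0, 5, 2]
A^⊗3 =
  [6, 8, 9]
  [5, 7, 7]
  [4, 6, 6]

Each entry (A^⊗3)_ij equals the minimum over all length-3 walks i = v_0 → v_1 → … → v_3 = j of Σ_t A[v_t][v_{t+1}]. For example, for (i, j) = (0, 2) we minimise over 9 possible intermediate vertex sequences; the minimum is 9, attained along the walk 0 → 0 → 0 → 2.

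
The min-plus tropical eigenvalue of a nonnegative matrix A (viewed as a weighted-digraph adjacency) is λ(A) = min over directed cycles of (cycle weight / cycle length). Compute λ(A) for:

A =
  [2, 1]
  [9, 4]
λ(A) = 2

Enumerate directed cycles and compute their means (weight / length). Sample:
  cycle 0 → 0: weight = 2, length = 1, mean = 2/1 ≈ 2.000
  cycle 1 → 1: weight = 4, length = 1, mean = 4/1 ≈ 4.000
  cycle 0 → 1 → 0: weight = 10, length = 2, mean = 10/2 ≈ 5.000
  cycle 1 → 0 → 1: weight = 10, length = 2, mean = 10/2 ≈ 5.000
Minimum mean = 2.000, attained e.g. along the cycle 0 → 0 with weight 2 and length 1. So λ(A) = 2/1 = 2.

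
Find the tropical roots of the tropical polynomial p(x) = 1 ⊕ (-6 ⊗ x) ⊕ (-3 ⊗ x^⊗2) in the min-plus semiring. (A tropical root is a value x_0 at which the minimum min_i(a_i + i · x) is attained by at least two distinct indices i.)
Roots: {-3, 7}

Each tropical root is a break point of the lower envelope of the lines y = a_i + i · x (there are 3 lines, with slopes 0, 1, ..., 2). Only the lines that attain the minimum somewhere contribute to roots; other lines are dominated. Here the surviving (envelope) indices are i = 2, i = 1, i = 0.
Intersections between consecutive envelope lines give the roots: for adjacent envelope indices i < j the intersection is x = (a_i − a_j) / (j − i). Reading off the sorted break points: {-3, 7}.
Verification: at each break x_0, at least two indices attain the minimum of min_i(a_i + i · x_0).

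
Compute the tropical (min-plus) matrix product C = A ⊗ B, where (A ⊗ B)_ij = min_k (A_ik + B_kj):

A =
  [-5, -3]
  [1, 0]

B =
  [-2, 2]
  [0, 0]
A ⊗ B =
  [-7, -3]
  [-1, 0]

Apply the min-plus product entry-by-entry:
  C[0][0] = min over k of (A[0][0] + B[0][0] = -5 + -2 = -7, A[0][1] + B[1][0] = -3 + 0 = -3) = -7 (attained at k = 0)
  C[0][1] = min over k of (A[0][0] + B[0][1] = -5 + 2 = -3, A[0][1] + B[1][1] = -3 + 0 = -3) = -3 (attained at k = 0)
  C[1][0] = min over k of (A[1][0] + B[0][0] = 1 + -2 = -1, A[1][1] + B[1][0] = 0 + 0 = 0) = -1 (attained at k = 0)
  C[1][1] = min over k of (A[1][0] + B[0][1] = 1 + 2 = 3, A[1][1] + B[1][1] = 0 + 0 = 0) = 0 (attained at k = 1)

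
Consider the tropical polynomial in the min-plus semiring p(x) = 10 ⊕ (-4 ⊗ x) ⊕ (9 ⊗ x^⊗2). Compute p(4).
p(4) = 0

A tropical monomial a ⊗ x^⊗i evaluates to a + i · x. Evaluating each term at x = 4:
  Term 0 contributes 10 + 0 · 4 = 10
  Term 1 contributes -4 + 1 · 4 = 0
  Term 2 contributes 9 + 2 · 4 = 17
p(4) = ⊕ of these = min[10, 0, 17] = 0.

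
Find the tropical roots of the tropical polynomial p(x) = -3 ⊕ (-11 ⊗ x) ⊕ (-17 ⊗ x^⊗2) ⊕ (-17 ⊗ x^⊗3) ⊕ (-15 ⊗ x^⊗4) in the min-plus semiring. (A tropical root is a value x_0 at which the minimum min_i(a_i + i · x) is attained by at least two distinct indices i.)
Roots: {-2, 0, 6, 8}

Each tropical root is a break point of the lower envelope of the lines y = a_i + i · x (there are 5 lines, with slopes 0, 1, ..., 4). Only the lines that attain the minimum somewhere contribute to roots; other lines are dominated. Here the surviving (envelope) indices are i = 4, i = 3, i = 2, i = 1, i = 0.
Intersections between consecutive envelope lines give the roots: for adjacent envelope indices i < j the intersection is x = (a_i − a_j) / (j − i). Reading off the sorted break points: {-2, 0, 6, 8}.
Verification: at each break x_0, at least two indices attain the minimum of min_i(a_i + i · x_0).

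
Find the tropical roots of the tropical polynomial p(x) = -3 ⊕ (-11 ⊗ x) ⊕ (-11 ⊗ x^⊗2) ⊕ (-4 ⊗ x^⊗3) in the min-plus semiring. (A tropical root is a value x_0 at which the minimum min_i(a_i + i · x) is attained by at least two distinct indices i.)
Roots: {-7, 0, 8}

Each tropical root is a break point of the lower envelope of the lines y = a_i + i · x (there are 4 lines, with slopes 0, 1, ..., 3). Only the lines that attain the minimum somewhere contribute to roots; other lines are dominated. Here the surviving (envelope) indices are i = 3, i = 2, i = 1, i = 0.
Intersections between consecutive envelope lines give the roots: for adjacent envelope indices i < j the intersection is x = (a_i − a_j) / (j − i). Reading off the sorted break points: {-7, 0, 8}.
Verification: at each break x_0, at least two indices attain the minimum of min_i(a_i + i · x_0).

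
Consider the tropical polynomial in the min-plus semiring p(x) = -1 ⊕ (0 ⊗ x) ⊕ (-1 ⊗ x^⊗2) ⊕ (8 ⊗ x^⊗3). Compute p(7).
p(7) = -1

A tropical monomial a ⊗ x^⊗i evaluates to a + i · x. Evaluating each term at x = 7:
  Term 0 contributes -1 + 0 · 7 = -1
  Term 1 contributes 0 + 1 · 7 = 7
  Term 2 contributes -1 + 2 · 7 = 13
  Term 3 contributes 8 + 3 · 7 = 29
p(7) = ⊕ of these = min[-1, 7, 13, 29] = -1.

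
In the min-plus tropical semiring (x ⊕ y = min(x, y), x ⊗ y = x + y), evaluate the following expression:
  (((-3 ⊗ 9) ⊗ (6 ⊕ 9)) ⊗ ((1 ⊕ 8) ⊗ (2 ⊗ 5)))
(((-3 ⊗ 9) ⊗ (6 ⊕ 9)) ⊗ ((1 ⊕ 8) ⊗ (2 ⊗ 5))) = 20

Expand innermost to outermost. Recall ⊕ takes the minimum of its arguments and ⊗ takes their sum. Working out the expression (((-3 ⊗ 9) ⊗ (6 ⊕ 9)) ⊗ ((1 ⊕ 8) ⊗ (2 ⊗ 5))) gives 20.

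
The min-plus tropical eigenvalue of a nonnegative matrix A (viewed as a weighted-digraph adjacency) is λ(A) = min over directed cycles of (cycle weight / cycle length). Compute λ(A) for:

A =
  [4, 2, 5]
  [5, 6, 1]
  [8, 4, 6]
λ(A) = 5/2

Enumerate directed cycles and compute their means (weight / length). Sample:
  cycle 0 → 0: weight = 4, length = 1, mean = 4/1 ≈ 4.000
  cycle 1 → 1: weight = 6, length = 1, mean = 6/1 ≈ 6.000
  cycle 2 → 2: weight = 6, length = 1, mean = 6/1 ≈ 6.000
  cycle 0 → 1 → 0: weight = 7, length = 2, mean = 7/2 ≈ 3.500
  cycle 0 → 2 → 0: weight = 13, length = 2, mean = 13/2 ≈ 6.500
  cycle 1 → 0 → 1: weight = 7, length = 2, mean = 7/2 ≈ 3.500
Minimum mean = 2.500, attained e.g. along the cycle 1 → 2 → 1 with weight 5 and length 2. So λ(A) = 5/2 = 5/2.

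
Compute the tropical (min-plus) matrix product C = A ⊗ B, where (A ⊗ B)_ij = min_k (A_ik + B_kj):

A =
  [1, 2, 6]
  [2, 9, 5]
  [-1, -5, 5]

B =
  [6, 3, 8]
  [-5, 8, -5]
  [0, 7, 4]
A ⊗ B =
  [-3, 4, -3]
  [4, 5, 4]
  [-10, 2, -10]

Apply the min-plus product entry-by-entry:
  C[0][0] = min over k of (A[0][0] + B[0][0] = 1 + 6 = 7, A[0][1] + B[1][0] = 2 + -5 = -3, A[0][2] + B[2][0] = 6 + 0 = 6) = -3 (attained at k = 1)
  C[0][1] = min over k of (A[0][0] + B[0][1] = 1 + 3 = 4, A[0][1] + B[1][1] = 2 + 8 = 10, A[0][2] + B[2][1] = 6 + 7 = 13) = 4 (attained at k = 0)
  C[0][2] = min over k of (A[0][0] + B[0][2] = 1 + 8 = 9, A[0][1] + B[1][2] = 2 + -5 = -3, A[0][2] + B[2][2] = 6 + 4 = 10) = -3 (attained at k = 1)
  C[1][0] = min over k of (A[1][0] + B[0][0] = 2 + 6 = 8, A[1][1] + B[1][0] = 9 + -5 = 4, A[1][2] + B[2][0] = 5 + 0 = 5) = 4 (attained at k = 1)
  C[1][1] = min over k of (A[1][0] + B[0][1] = 2 + 3 = 5, A[1][1] + B[1][1] = 9 + 8 = 17, A[1][2] + B[2][1] = 5 + 7 = 12) = 5 (attained at k = 0)
  C[1][2] = min over k of (A[1][0] + B[0][2] = 2 + 8 = 10, A[1][1] + B[1][2] = 9 + -5 = 4, A[1][2] + B[2][2] = 5 + 4 = 9) = 4 (attained at k = 1)
  C[2][0] = min over k of (A[2][0] + B[0][0] = -1 + 6 = 5, A[2][1] + B[1][0] = -5 + -5 = -10, A[2][2] + B[2][0] = 5 + 0 = 5) = -10 (attained at k = 1)
  C[2][1] = min over k of (A[2][0] + B[0][1] = -1 + 3 = 2, A[2][1] + B[1][1] = -5 + 8 = 3, A[2][2] + B[2][1] = 5 + 7 = 12) = 2 (attained at k = 0)
  C[2][2] = min over k of (A[2][0] + B[0][2] = -1 + 8 = 7, A[2][1] + B[1][2] = -5 + -5 = -10, A[2][2] + B[2][2] = 5 + 4 = 9) = -10 (attained at k = 1)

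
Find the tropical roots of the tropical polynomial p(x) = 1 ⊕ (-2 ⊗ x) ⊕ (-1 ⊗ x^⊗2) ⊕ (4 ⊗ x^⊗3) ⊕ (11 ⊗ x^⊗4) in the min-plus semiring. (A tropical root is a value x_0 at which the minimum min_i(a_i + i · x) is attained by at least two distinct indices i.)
Roots: {-7, -5, -1, 3}

Each tropical root is a break point of the lower envelope of the lines y = a_i + i · x (there are 5 lines, with slopes 0, 1, ..., 4). Only the lines that attain the minimum somewhere contribute to roots; other lines are dominated. Here the surviving (envelope) indices are i = 4, i = 3, i = 2, i = 1, i = 0.
Intersections between consecutive envelope lines give the roots: for adjacent envelope indices i < j the intersection is x = (a_i − a_j) / (j − i). Reading off the sorted break points: {-7, -5, -1, 3}.
Verification: at each break x_0, at least two indices attain the minimum of min_i(a_i + i · x_0).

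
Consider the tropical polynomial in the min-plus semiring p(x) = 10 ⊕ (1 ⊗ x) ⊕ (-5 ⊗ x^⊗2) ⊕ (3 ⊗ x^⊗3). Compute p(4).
p(4) = 3

A tropical monomial a ⊗ x^⊗i evaluates to a + i · x. Evaluating each term at x = 4:
  Term 0 contributes 10 + 0 · 4 = 10
  Term 1 contributes 1 + 1 · 4 = 5
  Term 2 contributes -5 + 2 · 4 = 3
  Term 3 contributes 3 + 3 · 4 = 15
p(4) = ⊕ of these = min[10, 5, 3, 15] = 3.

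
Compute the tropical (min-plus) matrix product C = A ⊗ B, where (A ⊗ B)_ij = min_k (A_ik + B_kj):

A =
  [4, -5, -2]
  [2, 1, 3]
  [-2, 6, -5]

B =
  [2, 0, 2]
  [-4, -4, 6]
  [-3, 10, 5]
A ⊗ B =
  [-9, -9, 1]
  [-3, -3, 4]
  [-8, -2, 0]

Apply the min-plus product entry-by-entry:
  C[0][0] = min over k of (A[0][0] + B[0][0] = 4 + 2 = 6, A[0][1] + B[1][0] = -5 + -4 = -9, A[0][2] + B[2][0] = -2 + -3 = -5) = -9 (attained at k = 1)
  C[0][1] = min over k of (A[0][0] + B[0][1] = 4 + 0 = 4, A[0][1] + B[1][1] = -5 + -4 = -9, A[0][2] + B[2][1] = -2 + 10 = 8) = -9 (attained at k = 1)
  C[0][2] = min over k of (A[0][0] + B[0][2] = 4 + 2 = 6, A[0][1] + B[1][2] = -5 + 6 = 1, A[0][2] + B[2][2] = -2 + 5 = 3) = 1 (attained at k = 1)
  C[1][0] = min over k of (A[1][0] + B[0][0] = 2 + 2 = 4, A[1][1] + B[1][0] = 1 + -4 = -3, A[1][2] + B[2][0] = 3 + -3 = 0) = -3 (attained at k = 1)
  C[1][1] = min over k of (A[1][0] + B[0][1] = 2 + 0 = 2, A[1][1] + B[1][1] = 1 + -4 = -3, A[1][2] + B[2][1] = 3 + 10 = 13) = -3 (attained at k = 1)
  C[1][2] = min over k of (A[1][0] + B[0][2] = 2 + 2 = 4, A[1][1] + B[1][2] = 1 + 6 = 7, A[1][2] + B[2][2] = 3 + 5 = 8) = 4 (attained at k = 0)
  C[2][0] = min over k of (A[2][0] + B[0][0] = -2 + 2 = 0, A[2][1] + B[1][0] = 6 + -4 = 2, A[2][2] + B[2][0] = -5 + -3 = -8) = -8 (attained at k = 2)
  C[2][1] = min over k of (A[2][0] + B[0][1] = -2 + 0 = -2, A[2][1] + B[1][1] = 6 + -4 = 2, A[2][2] + B[2][1] = -5 + 10 = 5) = -2 (attained at k = 0)
  C[2][2] = min over k of (A[2][0] + B[0][2] = -2 + 2 = 0, A[2][1] + B[1][2] = 6 + 6 = 12, A[2][2] + B[2][2] = -5 + 5 = 0) = 0 (attained at k = 0)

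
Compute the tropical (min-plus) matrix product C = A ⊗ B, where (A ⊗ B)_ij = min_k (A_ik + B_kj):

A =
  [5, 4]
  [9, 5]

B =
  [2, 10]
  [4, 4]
A ⊗ B =
  [7, 8]
  [9, 9]

Apply the min-plus product entry-by-entry:
  C[0][0] = min over k of (A[0][0] + B[0][0] = 5 + 2 = 7, A[0][1] + B[1][0] = 4 + 4 = 8) = 7 (attained at k = 0)
  C[0][1] = min over k of (A[0][0] + B[0][1] = 5 + 10 = 15, A[0][1] + B[1][1] = 4 + 4 = 8) = 8 (attained at k = 1)
  C[1][0] = min over k of (A[1][0] + B[0][0] = 9 + 2 = 11, A[1][1] + B[1][0] = 5 + 4 = 9) = 9 (attained at k = 1)
  C[1][1] = min over k of (A[1][0] + B[0][1] = 9 + 10 = 19, A[1][1] + B[1][1] = 5 + 4 = 9) = 9 (attained at k = 1)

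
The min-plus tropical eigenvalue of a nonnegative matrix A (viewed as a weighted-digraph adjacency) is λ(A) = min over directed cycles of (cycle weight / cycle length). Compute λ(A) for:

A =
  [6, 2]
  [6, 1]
λ(A) = 1

Enumerate directed cycles and compute their means (weight / length). Sample:
  cycle 0 → 0: weight = 6, length = 1, mean = 6/1 ≈ 6.000
  cycle 1 → 1: weight = 1, length = 1, mean = 1/1 ≈ 1.000
  cycle 0 → 1 → 0: weight = 8, length = 2, mean = 8/2 ≈ 4.000
  cycle 1 → 0 → 1: weight = 8, length = 2, mean = 8/2 ≈ 4.000
Minimum mean = 1.000, attained e.g. along the cycle 1 → 1 with weight 1 and length 1. So λ(A) = 1/1 = 1.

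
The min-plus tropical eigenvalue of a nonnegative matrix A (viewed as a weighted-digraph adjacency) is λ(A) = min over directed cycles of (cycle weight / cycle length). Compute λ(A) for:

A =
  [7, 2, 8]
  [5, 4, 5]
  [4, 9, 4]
λ(A) = 7/2

Enumerate directed cycles and compute their means (weight / length). Sample:
  cycle 0 → 0: weight = 7, length = 1, mean = 7/1 ≈ 7.000
  cycle 1 → 1: weight = 4, length = 1, mean = 4/1 ≈ 4.000
  cycle 2 → 2: weight = 4, length = 1, mean = 4/1 ≈ 4.000
  cycle 0 → 1 → 0: weight = 7, length = 2, mean = 7/2 ≈ 3.500
  cycle 0 → 2 → 0: weight = 12, length = 2, mean = 12/2 ≈ 6.000
  cycle 1 → 0 → 1: weight = 7, length = 2, mean = 7/2 ≈ 3.500
Minimum mean = 3.500, attained e.g. along the cycle 0 → 1 → 0 with weight 7 and length 2. So λ(A) = 7/2 = 7/2.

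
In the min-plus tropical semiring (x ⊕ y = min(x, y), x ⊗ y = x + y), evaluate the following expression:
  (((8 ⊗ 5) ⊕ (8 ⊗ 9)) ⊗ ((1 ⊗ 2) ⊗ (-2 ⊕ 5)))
(((8 ⊗ 5) ⊕ (8 ⊗ 9)) ⊗ ((1 ⊗ 2) ⊗ (-2 ⊕ 5))) = 14

Expand innermost to outermost. Recall ⊕ takes the minimum of its arguments and ⊗ takes their sum. Working out the expression (((8 ⊗ 5) ⊕ (8 ⊗ 9)) ⊗ ((1 ⊗ 2) ⊗ (-2 ⊕ 5))) gives 14.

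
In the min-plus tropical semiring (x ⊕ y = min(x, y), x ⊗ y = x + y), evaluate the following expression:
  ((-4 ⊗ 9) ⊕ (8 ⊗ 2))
((-4 ⊗ 9) ⊕ (8 ⊗ 2)) = 5

Expand innermost to outermost. Recall ⊕ takes the minimum of its arguments and ⊗ takes their sum. Working out the expression ((-4 ⊗ 9) ⊕ (8 ⊗ 2)) gives 5.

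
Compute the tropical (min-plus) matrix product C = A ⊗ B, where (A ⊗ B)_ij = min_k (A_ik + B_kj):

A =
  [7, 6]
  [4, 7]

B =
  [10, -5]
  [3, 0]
A ⊗ B =
  [9, 2]
  [10, -1]

Apply the min-plus product entry-by-entry:
  C[0][0] = min over k of (A[0][0] + B[0][0] = 7 + 10 = 17, A[0][1] + B[1][0] = 6 + 3 = 9) = 9 (attained at k = 1)
  C[0][1] = min over k of (A[0][0] + B[0][1] = 7 + -5 = 2, A[0][1] + B[1][1] = 6 + 0 = 6) = 2 (attained at k = 0)
  C[1][0] = min over k of (A[1][0] + B[0][0] = 4 + 10 = 14, A[1][1] + B[1][0] = 7 + 3 = 10) = 10 (attained at k = 1)
  C[1][1] = min over k of (A[1][0] + B[0][1] = 4 + -5 = -1, A[1][1] + B[1][1] = 7 + 0 = 7) = -1 (attained at k = 0)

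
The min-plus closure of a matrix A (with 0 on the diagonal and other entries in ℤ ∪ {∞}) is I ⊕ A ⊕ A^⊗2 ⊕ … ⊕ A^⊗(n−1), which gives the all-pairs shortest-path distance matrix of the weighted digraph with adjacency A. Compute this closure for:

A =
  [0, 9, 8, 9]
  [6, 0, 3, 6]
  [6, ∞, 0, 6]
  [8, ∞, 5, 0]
Closure =
  [0, 9, 8, 9]
  [6, 0, 3, 6]
  [6, 15, 0, 6]
  [8, 17, 5, 0]

This is the Floyd-Warshall all-pairs shortest-path computation. For each intermediate vertex k = 0, 1, …, 3, update dist[i][j] ← min(dist[i][j], dist[i][k] + dist[k][j]). The final matrix gives, for each (i, j), the minimum total weight of any directed path from i to j (possibly empty when i = j).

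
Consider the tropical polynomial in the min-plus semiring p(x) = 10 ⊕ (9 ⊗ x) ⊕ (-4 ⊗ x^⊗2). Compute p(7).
p(7) = 10

A tropical monomial a ⊗ x^⊗i evaluates to a + i · x. Evaluating each term at x = 7:
  Term 0 contributes 10 + 0 · 7 = 10
  Term 1 contributes 9 + 1 · 7 = 16
  Term 2 contributes -4 + 2 · 7 = 10
p(7) = ⊕ of these = min[10, 16, 10] = 10.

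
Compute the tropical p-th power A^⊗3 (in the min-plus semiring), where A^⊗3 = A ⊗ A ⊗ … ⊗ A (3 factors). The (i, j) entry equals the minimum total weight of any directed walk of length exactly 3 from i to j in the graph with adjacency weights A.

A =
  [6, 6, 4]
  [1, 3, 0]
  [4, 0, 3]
A^⊗3 =
  [5, 6, 4]
  [1, 3, 0]
  [4, 0, 3]

Each entry (A^⊗3)_ij equals the minimum over all length-3 walks i = v_0 → v_1 → … → v_3 = j of Σ_t A[v_t][v_{t+1}]. For example, for (i, j) = (0, 2) we minimise over 9 possible intermediate vertex sequences; the minimum is 4, attained along the walk 0 → 2 → 1 → 2.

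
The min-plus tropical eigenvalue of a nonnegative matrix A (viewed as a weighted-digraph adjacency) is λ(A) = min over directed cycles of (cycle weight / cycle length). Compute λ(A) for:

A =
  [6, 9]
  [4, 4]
λ(A) = 4

Enumerate directed cycles and compute their means (weight / length). Sample:
  cycle 0 → 0: weight = 6, length = 1, mean = 6/1 ≈ 6.000
  cycle 1 → 1: weight = 4, length = 1, mean = 4/1 ≈ 4.000
  cycle 0 → 1 → 0: weight = 13, length = 2, mean = 13/2 ≈ 6.500
  cycle 1 → 0 → 1: weight = 13, length = 2, mean = 13/2 ≈ 6.500
Minimum mean = 4.000, attained e.g. along the cycle 1 → 1 with weight 4 and length 1. So λ(A) = 4/1 = 4.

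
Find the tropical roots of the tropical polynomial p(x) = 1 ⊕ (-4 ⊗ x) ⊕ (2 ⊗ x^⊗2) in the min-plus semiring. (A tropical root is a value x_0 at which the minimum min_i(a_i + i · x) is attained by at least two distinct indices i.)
Roots: {-6, 5}

Each tropical root is a break point of the lower envelope of the lines y = a_i + i · x (there are 3 lines, with slopes 0, 1, ..., 2). Only the lines that attain the minimum somewhere contribute to roots; other lines are dominated. Here the surviving (envelope) indices are i = 2, i = 1, i = 0.
Intersections between consecutive envelope lines give the roots: for adjacent envelope indices i < j the intersection is x = (a_i − a_j) / (j − i). Reading off the sorted break points: {-6, 5}.
Verification: at each break x_0, at least two indices attain the minimum of min_i(a_i + i · x_0).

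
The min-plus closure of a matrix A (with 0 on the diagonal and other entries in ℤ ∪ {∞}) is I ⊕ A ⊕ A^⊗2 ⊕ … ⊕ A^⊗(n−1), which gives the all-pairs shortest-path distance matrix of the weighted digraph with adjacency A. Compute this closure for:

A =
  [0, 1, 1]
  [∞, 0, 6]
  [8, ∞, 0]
Closure =
  [0, 1, 1]
  [14, 0, 6]
  [8, 9, 0]

This is the Floyd-Warshall all-pairs shortest-path computation. For each intermediate vertex k = 0, 1, …, 2, update dist[i][j] ← min(dist[i][j], dist[i][k] + dist[k][j]). The final matrix gives, for each (i, j), the minimum total weight of any directed path from i to j (possibly empty when i = j).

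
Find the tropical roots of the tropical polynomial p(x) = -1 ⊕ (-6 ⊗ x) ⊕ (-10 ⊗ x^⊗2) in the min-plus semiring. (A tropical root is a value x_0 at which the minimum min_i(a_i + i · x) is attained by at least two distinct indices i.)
Roots: {4, 5}

Each tropical root is a break point of the lower envelope of the lines y = a_i + i · x (there are 3 lines, with slopes 0, 1, ..., 2). Only the lines that attain the minimum somewhere contribute to roots; other lines are dominated. Here the surviving (envelope) indices are i = 2, i = 1, i = 0.
Intersections between consecutive envelope lines give the roots: for adjacent envelope indices i < j the intersection is x = (a_i − a_j) / (j − i). Reading off the sorted break points: {4, 5}.
Verification: at each break x_0, at least two indices attain the minimum of min_i(a_i + i · x_0).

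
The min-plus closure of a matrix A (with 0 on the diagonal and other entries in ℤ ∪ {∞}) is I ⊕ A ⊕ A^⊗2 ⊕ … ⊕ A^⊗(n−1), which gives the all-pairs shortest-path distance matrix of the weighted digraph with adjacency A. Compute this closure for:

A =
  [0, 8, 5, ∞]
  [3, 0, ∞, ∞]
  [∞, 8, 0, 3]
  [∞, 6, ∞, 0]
Closure =
  [0, 8, 5, 8]
  [3, 0, 8, 11]
  [11, 8, 0, 3]
  [9, 6, 14, 0]

This is the Floyd-Warshall all-pairs shortest-path computation. For each intermediate vertex k = 0, 1, …, 3, update dist[i][j] ← min(dist[i][j], dist[i][k] + dist[k][j]). The final matrix gives, for each (i, j), the minimum total weight of any directed path from i to j (possibly empty when i = j).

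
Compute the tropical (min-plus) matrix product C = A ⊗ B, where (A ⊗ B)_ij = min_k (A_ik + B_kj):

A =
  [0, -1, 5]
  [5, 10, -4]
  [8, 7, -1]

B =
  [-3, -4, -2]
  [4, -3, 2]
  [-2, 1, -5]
A ⊗ B =
  [-3, -4, -2]
  [-6, -3, -9]
  [-3, 0, -6]

Apply the min-plus product entry-by-entry:
  C[0][0] = min over k of (A[0][0] + B[0][0] = 0 + -3 = -3, A[0][1] + B[1][0] = -1 + 4 = 3, A[0][2] + B[2][0] = 5 + -2 = 3) = -3 (attained at k = 0)
  C[0][1] = min over k of (A[0][0] + B[0][1] = 0 + -4 = -4, A[0][1] + B[1][1] = -1 + -3 = -4, A[0][2] + B[2][1] = 5 + 1 = 6) = -4 (attained at k = 0)
  C[0][2] = min over k of (A[0][0] + B[0][2] = 0 + -2 = -2, A[0][1] + B[1][2] = -1 + 2 = 1, A[0][2] + B[2][2] = 5 + -5 = 0) = -2 (attained at k = 0)
  C[1][0] = min over k of (A[1][0] + B[0][0] = 5 + -3 = 2, A[1][1] + B[1][0] = 10 + 4 = 14, A[1][2] + B[2][0] = -4 + -2 = -6) = -6 (attained at k = 2)
  C[1][1] = min over k of (A[1][0] + B[0][1] = 5 + -4 = 1, A[1][1] + B[1][1] = 10 + -3 = 7, A[1][2] + B[2][1] = -4 + 1 = -3) = -3 (attained at k = 2)
  C[1][2] = min over k of (A[1][0] + B[0][2] = 5 + -2 = 3, A[1][1] + B[1][2] = 10 + 2 = 12, A[1][2] + B[2][2] = -4 + -5 = -9) = -9 (attained at k = 2)
  C[2][0] = min over k of (A[2][0] + B[0][0] = 8 + -3 = 5, A[2][1] + B[1][0] = 7 + 4 = 11, A[2][2] + B[2][0] = -1 + -2 = -3) = -3 (attained at k = 2)
  C[2][1] = min over k of (A[2][0] + B[0][1] = 8 + -4 = 4, A[2][1] + B[1][1] = 7 + -3 = 4, A[2][2] + B[2][1] = -1 + 1 = 0) = 0 (attained at k = 2)
  C[2][2] = min over k of (A[2][0] + B[0][2] = 8 + -2 = 6, A[2][1] + B[1][2] = 7 + 2 = 9, A[2][2] + B[2][2] = -1 + -5 = -6) = -6 (attained at k = 2)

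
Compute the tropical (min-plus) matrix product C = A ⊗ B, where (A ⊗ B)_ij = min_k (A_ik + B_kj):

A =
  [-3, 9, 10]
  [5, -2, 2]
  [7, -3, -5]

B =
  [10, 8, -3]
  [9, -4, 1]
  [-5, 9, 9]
A ⊗ B =
  [5, 5, -6]
  [-3, -6, -1]
  [-10, -7, -2]

Apply the min-plus product entry-by-entry:
  C[0][0] = min over k of (A[0][0] + B[0][0] = -3 + 10 = 7, A[0][1] + B[1][0] = 9 + 9 = 18, A[0][2] + B[2][0] = 10 + -5 = 5) = 5 (attained at k = 2)
  C[0][1] = min over k of (A[0][0] + B[0][1] = -3 + 8 = 5, A[0][1] + B[1][1] = 9 + -4 = 5, A[0][2] + B[2][1] = 10 + 9 = 19) = 5 (attained at k = 0)
  C[0][2] = min over k of (A[0][0] + B[0][2] = -3 + -3 = -6, A[0][1] + B[1][2] = 9 + 1 = 10, A[0][2] + B[2][2] = 10 + 9 = 19) = -6 (attained at k = 0)
  C[1][0] = min over k of (A[1][0] + B[0][0] = 5 + 10 = 15, A[1][1] + B[1][0] = -2 + 9 = 7, A[1][2] + B[2][0] = 2 + -5 = -3) = -3 (attained at k = 2)
  C[1][1] = min over k of (A[1][0] + B[0][1] = 5 + 8 = 13, A[1][1] + B[1][1] = -2 + -4 = -6, A[1][2] + B[2][1] = 2 + 9 = 11) = -6 (attained at k = 1)
  C[1][2] = min over k of (A[1][0] + B[0][2] = 5 + -3 = 2, A[1][1] + B[1][2] = -2 + 1 = -1, A[1][2] + B[2][2] = 2 + 9 = 11) = -1 (attained at k = 1)
  C[2][0] = min over k of (A[2][0] + B[0][0] = 7 + 10 = 17, A[2][1] + B[1][0] = -3 + 9 = 6, A[2][2] + B[2][0] = -5 + -5 = -10) = -10 (attained at k = 2)
  C[2][1] = min over k of (A[2][0] + B[0][1] = 7 + 8 = 15, A[2][1] + B[1][1] = -3 + -4 = -7, A[2][2] + B[2][1] = -5 + 9 = 4) = -7 (attained at k = 1)
  C[2][2] = min over k of (A[2][0] + B[0][2] = 7 + -3 = 4, A[2][1] + B[1][2] = -3 + 1 = -2, A[2][2] + B[2][2] = -5 + 9 = 4) = -2 (attained at k = 1)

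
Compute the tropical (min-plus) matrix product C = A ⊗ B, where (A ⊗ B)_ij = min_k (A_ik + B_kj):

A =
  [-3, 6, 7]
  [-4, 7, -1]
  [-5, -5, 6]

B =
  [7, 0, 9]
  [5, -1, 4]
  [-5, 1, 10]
A ⊗ B =
  [2, -3, 6]
  [-6, -4, 5]
  [0, -6, -1]

Apply the min-plus product entry-by-entry:
  C[0][0] = min over k of (A[0][0] + B[0][0] = -3 + 7 = 4, A[0][1] + B[1][0] = 6 + 5 = 11, A[0][2] + B[2][0] = 7 + -5 = 2) = 2 (attained at k = 2)
  C[0][1] = min over k of (A[0][0] + B[0][1] = -3 + 0 = -3, A[0][1] + B[1][1] = 6 + -1 = 5, A[0][2] + B[2][1] = 7 + 1 = 8) = -3 (attained at k = 0)
  C[0][2] = min over k of (A[0][0] + B[0][2] = -3 + 9 = 6, A[0][1] + B[1][2] = 6 + 4 = 10, A[0][2] + B[2][2] = 7 + 10 = 17) = 6 (attained at k = 0)
  C[1][0] = min over k of (A[1][0] + B[0][0] = -4 + 7 = 3, A[1][1] + B[1][0] = 7 + 5 = 12, A[1][2] + B[2][0] = -1 + -5 = -6) = -6 (attained at k = 2)
  C[1][1] = min over k of (A[1][0] + B[0][1] = -4 + 0 = -4, A[1][1] + B[1][1] = 7 + -1 = 6, A[1][2] + B[2][1] = -1 + 1 = 0) = -4 (attained at k = 0)
  C[1][2] = min over k of (A[1][0] + B[0][2] = -4 + 9 = 5, A[1][1] + B[1][2] = 7 + 4 = 11, A[1][2] + B[2][2] = -1 + 10 = 9) = 5 (attained at k = 0)
  C[2][0] = min over k of (A[2][0] + B[0][0] = -5 + 7 = 2, A[2][1] + B[1][0] = -5 + 5 = 0, A[2][2] + B[2][0] = 6 + -5 = 1) = 0 (attained at k = 1)
  C[2][1] = min over k of (A[2][0] + B[0][1] = -5 + 0 = -5, A[2][1] + B[1][1] = -5 + -1 = -6, A[2][2] + B[2][1] = 6 + 1 = 7) = -6 (attained at k = 1)
  C[2][2] = min over k of (A[2][0] + B[0][2] = -5 + 9 = 4, A[2][1] + B[1][2] = -5 + 4 = -1, A[2][2] + B[2][2] = 6 + 10 = 16) = -1 (attained at k = 1)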